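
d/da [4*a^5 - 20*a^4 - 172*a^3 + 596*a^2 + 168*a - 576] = 20*a^4 - 80*a^3 - 516*a^2 + 1192*a + 168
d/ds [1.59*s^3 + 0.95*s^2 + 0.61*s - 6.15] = 4.77*s^2 + 1.9*s + 0.61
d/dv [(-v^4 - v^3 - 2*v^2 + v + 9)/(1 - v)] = (3*v^4 - 2*v^3 - v^2 - 4*v + 10)/(v^2 - 2*v + 1)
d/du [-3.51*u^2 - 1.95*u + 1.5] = -7.02*u - 1.95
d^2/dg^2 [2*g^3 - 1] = 12*g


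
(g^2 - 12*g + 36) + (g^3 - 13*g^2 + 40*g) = g^3 - 12*g^2 + 28*g + 36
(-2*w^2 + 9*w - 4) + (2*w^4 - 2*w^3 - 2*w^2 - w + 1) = 2*w^4 - 2*w^3 - 4*w^2 + 8*w - 3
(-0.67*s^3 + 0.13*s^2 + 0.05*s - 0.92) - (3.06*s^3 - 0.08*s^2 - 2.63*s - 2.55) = -3.73*s^3 + 0.21*s^2 + 2.68*s + 1.63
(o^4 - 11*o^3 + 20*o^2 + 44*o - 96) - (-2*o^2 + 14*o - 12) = o^4 - 11*o^3 + 22*o^2 + 30*o - 84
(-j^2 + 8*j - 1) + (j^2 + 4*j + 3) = 12*j + 2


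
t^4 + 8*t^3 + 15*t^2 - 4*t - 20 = (t - 1)*(t + 2)^2*(t + 5)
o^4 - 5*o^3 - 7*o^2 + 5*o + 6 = (o - 6)*(o - 1)*(o + 1)^2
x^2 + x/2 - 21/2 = (x - 3)*(x + 7/2)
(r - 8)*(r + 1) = r^2 - 7*r - 8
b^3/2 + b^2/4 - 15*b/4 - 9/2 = (b/2 + 1)*(b - 3)*(b + 3/2)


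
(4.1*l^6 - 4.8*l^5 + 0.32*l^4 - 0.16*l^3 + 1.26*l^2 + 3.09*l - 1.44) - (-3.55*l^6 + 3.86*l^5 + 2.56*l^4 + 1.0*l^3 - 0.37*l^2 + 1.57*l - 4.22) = 7.65*l^6 - 8.66*l^5 - 2.24*l^4 - 1.16*l^3 + 1.63*l^2 + 1.52*l + 2.78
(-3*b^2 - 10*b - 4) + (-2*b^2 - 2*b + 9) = -5*b^2 - 12*b + 5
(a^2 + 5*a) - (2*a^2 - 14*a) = -a^2 + 19*a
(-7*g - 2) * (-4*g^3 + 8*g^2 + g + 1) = 28*g^4 - 48*g^3 - 23*g^2 - 9*g - 2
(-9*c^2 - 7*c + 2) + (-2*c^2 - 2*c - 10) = -11*c^2 - 9*c - 8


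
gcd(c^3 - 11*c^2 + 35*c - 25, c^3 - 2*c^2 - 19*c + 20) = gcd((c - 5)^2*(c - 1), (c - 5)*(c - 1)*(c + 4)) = c^2 - 6*c + 5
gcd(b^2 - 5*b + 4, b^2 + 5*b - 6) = b - 1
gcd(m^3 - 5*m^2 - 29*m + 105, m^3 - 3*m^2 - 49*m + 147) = m^2 - 10*m + 21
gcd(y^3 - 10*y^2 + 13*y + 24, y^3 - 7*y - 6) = y^2 - 2*y - 3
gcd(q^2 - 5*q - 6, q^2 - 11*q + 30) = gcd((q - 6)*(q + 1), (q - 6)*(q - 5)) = q - 6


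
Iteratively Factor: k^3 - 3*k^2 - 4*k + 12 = (k - 3)*(k^2 - 4) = (k - 3)*(k + 2)*(k - 2)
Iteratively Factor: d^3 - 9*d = (d - 3)*(d^2 + 3*d) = d*(d - 3)*(d + 3)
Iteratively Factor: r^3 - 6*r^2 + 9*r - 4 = (r - 1)*(r^2 - 5*r + 4) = (r - 1)^2*(r - 4)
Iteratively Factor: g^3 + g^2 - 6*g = (g + 3)*(g^2 - 2*g) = g*(g + 3)*(g - 2)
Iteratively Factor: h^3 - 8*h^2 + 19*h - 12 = (h - 1)*(h^2 - 7*h + 12) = (h - 3)*(h - 1)*(h - 4)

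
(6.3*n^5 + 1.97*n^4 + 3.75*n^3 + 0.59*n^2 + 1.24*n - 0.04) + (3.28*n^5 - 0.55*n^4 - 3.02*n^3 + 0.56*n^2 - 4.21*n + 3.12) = 9.58*n^5 + 1.42*n^4 + 0.73*n^3 + 1.15*n^2 - 2.97*n + 3.08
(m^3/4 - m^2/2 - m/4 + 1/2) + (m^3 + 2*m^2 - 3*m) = 5*m^3/4 + 3*m^2/2 - 13*m/4 + 1/2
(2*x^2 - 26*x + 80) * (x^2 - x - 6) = 2*x^4 - 28*x^3 + 94*x^2 + 76*x - 480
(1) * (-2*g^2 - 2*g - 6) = -2*g^2 - 2*g - 6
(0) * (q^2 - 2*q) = 0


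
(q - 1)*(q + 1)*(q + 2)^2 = q^4 + 4*q^3 + 3*q^2 - 4*q - 4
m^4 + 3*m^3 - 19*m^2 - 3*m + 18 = (m - 3)*(m - 1)*(m + 1)*(m + 6)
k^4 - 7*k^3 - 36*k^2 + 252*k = k*(k - 7)*(k - 6)*(k + 6)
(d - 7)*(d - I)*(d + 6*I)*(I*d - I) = I*d^4 - 5*d^3 - 8*I*d^3 + 40*d^2 + 13*I*d^2 - 35*d - 48*I*d + 42*I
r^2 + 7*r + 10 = (r + 2)*(r + 5)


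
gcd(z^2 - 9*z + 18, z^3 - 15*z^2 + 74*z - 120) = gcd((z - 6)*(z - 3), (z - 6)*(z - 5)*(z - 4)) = z - 6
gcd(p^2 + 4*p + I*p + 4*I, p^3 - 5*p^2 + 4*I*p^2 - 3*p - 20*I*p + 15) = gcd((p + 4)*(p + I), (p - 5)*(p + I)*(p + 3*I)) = p + I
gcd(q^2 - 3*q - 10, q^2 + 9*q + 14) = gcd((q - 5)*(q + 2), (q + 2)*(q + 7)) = q + 2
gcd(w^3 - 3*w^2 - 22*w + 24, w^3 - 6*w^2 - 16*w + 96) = w^2 - 2*w - 24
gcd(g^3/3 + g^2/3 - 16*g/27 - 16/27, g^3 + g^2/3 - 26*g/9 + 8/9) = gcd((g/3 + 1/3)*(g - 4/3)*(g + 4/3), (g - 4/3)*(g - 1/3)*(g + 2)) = g - 4/3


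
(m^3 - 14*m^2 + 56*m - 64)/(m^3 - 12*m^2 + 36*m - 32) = (m - 4)/(m - 2)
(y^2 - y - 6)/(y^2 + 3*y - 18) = (y + 2)/(y + 6)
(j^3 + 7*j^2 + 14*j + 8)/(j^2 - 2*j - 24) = (j^2 + 3*j + 2)/(j - 6)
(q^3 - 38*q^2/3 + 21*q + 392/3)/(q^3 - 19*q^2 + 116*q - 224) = (q + 7/3)/(q - 4)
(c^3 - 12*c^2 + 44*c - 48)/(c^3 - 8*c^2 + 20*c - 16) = (c - 6)/(c - 2)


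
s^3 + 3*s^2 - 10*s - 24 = (s - 3)*(s + 2)*(s + 4)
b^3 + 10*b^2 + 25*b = b*(b + 5)^2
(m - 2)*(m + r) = m^2 + m*r - 2*m - 2*r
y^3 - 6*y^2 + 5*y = y*(y - 5)*(y - 1)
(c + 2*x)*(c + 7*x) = c^2 + 9*c*x + 14*x^2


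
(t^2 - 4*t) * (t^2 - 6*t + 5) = t^4 - 10*t^3 + 29*t^2 - 20*t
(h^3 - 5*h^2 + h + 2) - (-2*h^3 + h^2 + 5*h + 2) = 3*h^3 - 6*h^2 - 4*h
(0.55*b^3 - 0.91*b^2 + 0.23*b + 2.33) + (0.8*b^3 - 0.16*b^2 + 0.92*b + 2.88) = 1.35*b^3 - 1.07*b^2 + 1.15*b + 5.21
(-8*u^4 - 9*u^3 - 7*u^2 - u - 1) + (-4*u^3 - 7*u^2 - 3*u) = -8*u^4 - 13*u^3 - 14*u^2 - 4*u - 1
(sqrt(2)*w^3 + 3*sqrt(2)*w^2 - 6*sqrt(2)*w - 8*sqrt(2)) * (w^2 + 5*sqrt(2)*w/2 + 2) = sqrt(2)*w^5 + 3*sqrt(2)*w^4 + 5*w^4 - 4*sqrt(2)*w^3 + 15*w^3 - 30*w^2 - 2*sqrt(2)*w^2 - 40*w - 12*sqrt(2)*w - 16*sqrt(2)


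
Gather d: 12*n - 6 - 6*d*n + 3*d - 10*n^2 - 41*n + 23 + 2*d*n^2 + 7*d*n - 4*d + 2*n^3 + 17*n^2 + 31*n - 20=d*(2*n^2 + n - 1) + 2*n^3 + 7*n^2 + 2*n - 3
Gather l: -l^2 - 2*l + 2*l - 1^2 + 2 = 1 - l^2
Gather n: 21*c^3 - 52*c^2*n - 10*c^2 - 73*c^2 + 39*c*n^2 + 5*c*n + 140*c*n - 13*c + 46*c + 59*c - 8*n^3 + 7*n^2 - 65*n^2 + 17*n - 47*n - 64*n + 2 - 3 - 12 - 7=21*c^3 - 83*c^2 + 92*c - 8*n^3 + n^2*(39*c - 58) + n*(-52*c^2 + 145*c - 94) - 20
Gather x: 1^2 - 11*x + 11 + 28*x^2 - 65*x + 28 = 28*x^2 - 76*x + 40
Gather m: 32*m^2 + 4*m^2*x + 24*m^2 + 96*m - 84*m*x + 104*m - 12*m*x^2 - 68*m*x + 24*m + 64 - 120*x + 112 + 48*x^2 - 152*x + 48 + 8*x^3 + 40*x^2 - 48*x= m^2*(4*x + 56) + m*(-12*x^2 - 152*x + 224) + 8*x^3 + 88*x^2 - 320*x + 224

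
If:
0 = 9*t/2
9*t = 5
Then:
No Solution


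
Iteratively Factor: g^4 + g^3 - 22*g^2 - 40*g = (g - 5)*(g^3 + 6*g^2 + 8*g) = (g - 5)*(g + 2)*(g^2 + 4*g) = g*(g - 5)*(g + 2)*(g + 4)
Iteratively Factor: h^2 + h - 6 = (h - 2)*(h + 3)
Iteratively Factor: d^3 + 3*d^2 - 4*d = (d)*(d^2 + 3*d - 4) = d*(d - 1)*(d + 4)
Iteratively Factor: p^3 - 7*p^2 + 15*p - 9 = (p - 3)*(p^2 - 4*p + 3) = (p - 3)*(p - 1)*(p - 3)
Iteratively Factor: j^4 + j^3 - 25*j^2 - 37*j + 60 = (j + 3)*(j^3 - 2*j^2 - 19*j + 20) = (j + 3)*(j + 4)*(j^2 - 6*j + 5) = (j - 1)*(j + 3)*(j + 4)*(j - 5)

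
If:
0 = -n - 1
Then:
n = -1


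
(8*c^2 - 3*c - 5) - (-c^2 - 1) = 9*c^2 - 3*c - 4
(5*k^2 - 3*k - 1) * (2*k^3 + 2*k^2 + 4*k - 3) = 10*k^5 + 4*k^4 + 12*k^3 - 29*k^2 + 5*k + 3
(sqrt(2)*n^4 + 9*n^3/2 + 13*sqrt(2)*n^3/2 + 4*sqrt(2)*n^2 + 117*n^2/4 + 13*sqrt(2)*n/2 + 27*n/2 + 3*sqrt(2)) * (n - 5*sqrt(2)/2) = sqrt(2)*n^5 - n^4/2 + 13*sqrt(2)*n^4/2 - 29*sqrt(2)*n^3/4 - 13*n^3/4 - 533*sqrt(2)*n^2/8 - 13*n^2/2 - 123*sqrt(2)*n/4 - 65*n/2 - 15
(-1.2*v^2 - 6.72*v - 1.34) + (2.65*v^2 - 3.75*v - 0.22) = 1.45*v^2 - 10.47*v - 1.56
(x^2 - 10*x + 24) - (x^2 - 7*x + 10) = 14 - 3*x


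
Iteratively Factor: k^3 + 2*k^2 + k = (k + 1)*(k^2 + k) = (k + 1)^2*(k)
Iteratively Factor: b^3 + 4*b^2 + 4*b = (b)*(b^2 + 4*b + 4) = b*(b + 2)*(b + 2)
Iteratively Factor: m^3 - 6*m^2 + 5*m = (m)*(m^2 - 6*m + 5) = m*(m - 1)*(m - 5)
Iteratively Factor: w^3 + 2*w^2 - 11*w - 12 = (w + 4)*(w^2 - 2*w - 3) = (w - 3)*(w + 4)*(w + 1)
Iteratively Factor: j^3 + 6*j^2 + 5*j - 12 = (j + 3)*(j^2 + 3*j - 4) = (j + 3)*(j + 4)*(j - 1)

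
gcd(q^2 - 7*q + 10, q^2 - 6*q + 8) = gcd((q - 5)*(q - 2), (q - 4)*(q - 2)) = q - 2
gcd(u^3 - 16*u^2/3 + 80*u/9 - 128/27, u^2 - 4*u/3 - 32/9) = u - 8/3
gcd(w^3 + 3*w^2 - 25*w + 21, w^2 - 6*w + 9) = w - 3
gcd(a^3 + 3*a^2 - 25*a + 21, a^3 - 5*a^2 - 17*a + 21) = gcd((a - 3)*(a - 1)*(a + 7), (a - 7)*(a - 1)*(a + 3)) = a - 1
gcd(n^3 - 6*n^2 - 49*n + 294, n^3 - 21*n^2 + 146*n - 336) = n^2 - 13*n + 42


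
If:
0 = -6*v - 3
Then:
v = -1/2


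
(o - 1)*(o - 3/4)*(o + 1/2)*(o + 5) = o^4 + 15*o^3/4 - 51*o^2/8 - o/4 + 15/8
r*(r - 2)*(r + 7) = r^3 + 5*r^2 - 14*r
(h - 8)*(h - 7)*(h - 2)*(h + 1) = h^4 - 16*h^3 + 69*h^2 - 26*h - 112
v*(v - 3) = v^2 - 3*v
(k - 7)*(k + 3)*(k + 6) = k^3 + 2*k^2 - 45*k - 126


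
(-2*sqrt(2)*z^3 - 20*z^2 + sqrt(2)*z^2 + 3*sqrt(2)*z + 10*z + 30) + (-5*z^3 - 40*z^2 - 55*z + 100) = -5*z^3 - 2*sqrt(2)*z^3 - 60*z^2 + sqrt(2)*z^2 - 45*z + 3*sqrt(2)*z + 130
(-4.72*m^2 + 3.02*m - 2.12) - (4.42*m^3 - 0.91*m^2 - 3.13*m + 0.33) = -4.42*m^3 - 3.81*m^2 + 6.15*m - 2.45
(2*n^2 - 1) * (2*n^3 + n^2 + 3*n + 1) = 4*n^5 + 2*n^4 + 4*n^3 + n^2 - 3*n - 1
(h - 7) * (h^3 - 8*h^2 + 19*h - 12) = h^4 - 15*h^3 + 75*h^2 - 145*h + 84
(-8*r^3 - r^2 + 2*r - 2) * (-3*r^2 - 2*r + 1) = 24*r^5 + 19*r^4 - 12*r^3 + r^2 + 6*r - 2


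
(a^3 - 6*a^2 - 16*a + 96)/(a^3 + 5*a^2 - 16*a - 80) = (a - 6)/(a + 5)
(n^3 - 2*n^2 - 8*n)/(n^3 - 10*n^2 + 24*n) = (n + 2)/(n - 6)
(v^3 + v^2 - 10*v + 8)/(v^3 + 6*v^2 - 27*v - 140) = (v^2 - 3*v + 2)/(v^2 + 2*v - 35)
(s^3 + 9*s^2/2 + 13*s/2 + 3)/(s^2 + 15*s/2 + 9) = (s^2 + 3*s + 2)/(s + 6)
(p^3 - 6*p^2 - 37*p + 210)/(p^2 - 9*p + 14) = (p^2 + p - 30)/(p - 2)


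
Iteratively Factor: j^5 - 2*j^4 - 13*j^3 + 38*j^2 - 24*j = (j - 2)*(j^4 - 13*j^2 + 12*j) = (j - 3)*(j - 2)*(j^3 + 3*j^2 - 4*j) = (j - 3)*(j - 2)*(j + 4)*(j^2 - j) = (j - 3)*(j - 2)*(j - 1)*(j + 4)*(j)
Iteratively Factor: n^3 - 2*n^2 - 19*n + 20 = (n - 5)*(n^2 + 3*n - 4) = (n - 5)*(n + 4)*(n - 1)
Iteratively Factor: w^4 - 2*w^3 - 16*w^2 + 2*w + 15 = (w - 1)*(w^3 - w^2 - 17*w - 15) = (w - 1)*(w + 3)*(w^2 - 4*w - 5) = (w - 5)*(w - 1)*(w + 3)*(w + 1)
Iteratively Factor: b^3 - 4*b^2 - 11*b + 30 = (b - 2)*(b^2 - 2*b - 15) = (b - 2)*(b + 3)*(b - 5)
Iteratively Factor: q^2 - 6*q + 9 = (q - 3)*(q - 3)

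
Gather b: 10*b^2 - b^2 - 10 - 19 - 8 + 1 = 9*b^2 - 36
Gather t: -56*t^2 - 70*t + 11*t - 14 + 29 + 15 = -56*t^2 - 59*t + 30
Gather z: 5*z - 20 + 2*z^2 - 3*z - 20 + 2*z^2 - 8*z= 4*z^2 - 6*z - 40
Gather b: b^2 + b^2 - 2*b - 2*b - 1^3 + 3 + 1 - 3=2*b^2 - 4*b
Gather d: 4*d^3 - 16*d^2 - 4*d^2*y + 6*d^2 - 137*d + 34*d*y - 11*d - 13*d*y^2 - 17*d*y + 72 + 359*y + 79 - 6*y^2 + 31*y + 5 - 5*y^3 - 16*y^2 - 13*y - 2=4*d^3 + d^2*(-4*y - 10) + d*(-13*y^2 + 17*y - 148) - 5*y^3 - 22*y^2 + 377*y + 154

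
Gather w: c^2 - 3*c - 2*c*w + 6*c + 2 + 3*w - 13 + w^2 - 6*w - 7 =c^2 + 3*c + w^2 + w*(-2*c - 3) - 18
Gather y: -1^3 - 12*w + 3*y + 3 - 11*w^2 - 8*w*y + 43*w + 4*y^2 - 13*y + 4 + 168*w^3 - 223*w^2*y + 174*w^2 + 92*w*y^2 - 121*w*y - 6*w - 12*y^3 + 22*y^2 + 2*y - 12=168*w^3 + 163*w^2 + 25*w - 12*y^3 + y^2*(92*w + 26) + y*(-223*w^2 - 129*w - 8) - 6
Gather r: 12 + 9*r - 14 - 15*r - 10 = -6*r - 12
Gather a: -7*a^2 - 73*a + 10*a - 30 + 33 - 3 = -7*a^2 - 63*a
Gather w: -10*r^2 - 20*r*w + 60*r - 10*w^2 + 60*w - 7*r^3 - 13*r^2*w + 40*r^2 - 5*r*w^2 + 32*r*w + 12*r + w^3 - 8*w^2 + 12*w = -7*r^3 + 30*r^2 + 72*r + w^3 + w^2*(-5*r - 18) + w*(-13*r^2 + 12*r + 72)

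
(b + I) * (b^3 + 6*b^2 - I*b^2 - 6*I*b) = b^4 + 6*b^3 + b^2 + 6*b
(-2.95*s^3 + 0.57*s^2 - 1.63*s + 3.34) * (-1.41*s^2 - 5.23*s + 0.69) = 4.1595*s^5 + 14.6248*s^4 - 2.7183*s^3 + 4.2088*s^2 - 18.5929*s + 2.3046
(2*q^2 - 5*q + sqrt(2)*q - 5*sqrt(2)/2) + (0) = 2*q^2 - 5*q + sqrt(2)*q - 5*sqrt(2)/2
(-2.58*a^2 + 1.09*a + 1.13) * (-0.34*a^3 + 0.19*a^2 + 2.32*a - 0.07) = 0.8772*a^5 - 0.8608*a^4 - 6.1627*a^3 + 2.9241*a^2 + 2.5453*a - 0.0791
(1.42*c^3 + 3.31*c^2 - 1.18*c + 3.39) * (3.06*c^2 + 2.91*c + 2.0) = 4.3452*c^5 + 14.2608*c^4 + 8.8613*c^3 + 13.5596*c^2 + 7.5049*c + 6.78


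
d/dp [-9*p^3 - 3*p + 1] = -27*p^2 - 3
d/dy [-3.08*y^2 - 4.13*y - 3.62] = -6.16*y - 4.13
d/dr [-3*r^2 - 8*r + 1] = -6*r - 8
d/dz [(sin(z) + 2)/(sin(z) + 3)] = cos(z)/(sin(z) + 3)^2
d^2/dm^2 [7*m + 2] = 0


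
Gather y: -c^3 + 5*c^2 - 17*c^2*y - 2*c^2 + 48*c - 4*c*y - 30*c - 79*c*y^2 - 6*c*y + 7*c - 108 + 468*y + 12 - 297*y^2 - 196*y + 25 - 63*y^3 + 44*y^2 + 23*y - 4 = -c^3 + 3*c^2 + 25*c - 63*y^3 + y^2*(-79*c - 253) + y*(-17*c^2 - 10*c + 295) - 75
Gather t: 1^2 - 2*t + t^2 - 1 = t^2 - 2*t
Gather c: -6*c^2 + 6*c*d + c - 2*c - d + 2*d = -6*c^2 + c*(6*d - 1) + d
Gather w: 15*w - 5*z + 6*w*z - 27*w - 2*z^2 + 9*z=w*(6*z - 12) - 2*z^2 + 4*z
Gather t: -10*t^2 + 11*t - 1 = -10*t^2 + 11*t - 1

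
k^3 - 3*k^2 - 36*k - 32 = (k - 8)*(k + 1)*(k + 4)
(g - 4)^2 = g^2 - 8*g + 16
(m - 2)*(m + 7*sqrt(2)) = m^2 - 2*m + 7*sqrt(2)*m - 14*sqrt(2)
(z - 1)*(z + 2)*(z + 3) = z^3 + 4*z^2 + z - 6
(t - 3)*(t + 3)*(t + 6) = t^3 + 6*t^2 - 9*t - 54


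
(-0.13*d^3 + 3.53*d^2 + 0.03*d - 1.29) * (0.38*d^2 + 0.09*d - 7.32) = -0.0494*d^5 + 1.3297*d^4 + 1.2807*d^3 - 26.3271*d^2 - 0.3357*d + 9.4428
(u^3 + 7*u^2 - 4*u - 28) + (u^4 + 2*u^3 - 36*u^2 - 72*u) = u^4 + 3*u^3 - 29*u^2 - 76*u - 28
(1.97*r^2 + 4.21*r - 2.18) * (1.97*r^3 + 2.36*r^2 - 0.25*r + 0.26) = 3.8809*r^5 + 12.9429*r^4 + 5.1485*r^3 - 5.6851*r^2 + 1.6396*r - 0.5668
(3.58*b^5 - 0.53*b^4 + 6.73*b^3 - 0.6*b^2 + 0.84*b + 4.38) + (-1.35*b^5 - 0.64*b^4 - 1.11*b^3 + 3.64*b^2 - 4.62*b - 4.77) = 2.23*b^5 - 1.17*b^4 + 5.62*b^3 + 3.04*b^2 - 3.78*b - 0.39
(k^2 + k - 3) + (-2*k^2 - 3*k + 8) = -k^2 - 2*k + 5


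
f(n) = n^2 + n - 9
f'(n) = 2*n + 1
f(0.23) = -8.72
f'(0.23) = 1.46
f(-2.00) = -7.00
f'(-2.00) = -3.00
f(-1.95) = -7.15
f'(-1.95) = -2.90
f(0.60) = -8.04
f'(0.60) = 2.20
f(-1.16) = -8.81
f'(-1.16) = -1.32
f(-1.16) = -8.81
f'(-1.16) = -1.32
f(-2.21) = -6.33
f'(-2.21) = -3.42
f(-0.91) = -9.08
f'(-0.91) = -0.82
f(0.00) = -9.00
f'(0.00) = 1.00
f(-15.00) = 201.00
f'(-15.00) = -29.00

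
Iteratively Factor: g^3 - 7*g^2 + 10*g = (g)*(g^2 - 7*g + 10) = g*(g - 5)*(g - 2)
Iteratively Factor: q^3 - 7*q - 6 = (q + 1)*(q^2 - q - 6) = (q - 3)*(q + 1)*(q + 2)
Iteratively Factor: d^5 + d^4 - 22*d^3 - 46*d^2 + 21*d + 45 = (d + 3)*(d^4 - 2*d^3 - 16*d^2 + 2*d + 15) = (d - 1)*(d + 3)*(d^3 - d^2 - 17*d - 15) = (d - 1)*(d + 3)^2*(d^2 - 4*d - 5) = (d - 1)*(d + 1)*(d + 3)^2*(d - 5)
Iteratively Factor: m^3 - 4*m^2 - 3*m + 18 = (m - 3)*(m^2 - m - 6) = (m - 3)*(m + 2)*(m - 3)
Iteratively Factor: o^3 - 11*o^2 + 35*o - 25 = (o - 5)*(o^2 - 6*o + 5) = (o - 5)*(o - 1)*(o - 5)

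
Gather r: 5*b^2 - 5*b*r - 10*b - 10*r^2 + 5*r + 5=5*b^2 - 10*b - 10*r^2 + r*(5 - 5*b) + 5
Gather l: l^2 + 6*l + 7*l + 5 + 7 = l^2 + 13*l + 12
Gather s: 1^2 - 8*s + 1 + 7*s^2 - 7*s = 7*s^2 - 15*s + 2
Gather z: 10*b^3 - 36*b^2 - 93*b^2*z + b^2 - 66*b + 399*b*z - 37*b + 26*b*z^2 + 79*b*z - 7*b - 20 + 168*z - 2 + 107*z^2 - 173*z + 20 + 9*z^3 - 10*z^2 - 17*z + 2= 10*b^3 - 35*b^2 - 110*b + 9*z^3 + z^2*(26*b + 97) + z*(-93*b^2 + 478*b - 22)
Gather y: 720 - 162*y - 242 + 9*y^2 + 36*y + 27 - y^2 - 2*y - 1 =8*y^2 - 128*y + 504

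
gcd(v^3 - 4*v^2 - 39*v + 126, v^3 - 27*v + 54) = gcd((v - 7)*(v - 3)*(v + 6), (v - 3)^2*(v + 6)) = v^2 + 3*v - 18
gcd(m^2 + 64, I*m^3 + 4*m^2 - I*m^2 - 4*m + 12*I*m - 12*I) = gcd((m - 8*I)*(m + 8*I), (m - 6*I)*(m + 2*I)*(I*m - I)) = 1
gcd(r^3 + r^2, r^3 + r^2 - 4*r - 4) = r + 1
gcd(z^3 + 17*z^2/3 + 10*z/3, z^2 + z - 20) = z + 5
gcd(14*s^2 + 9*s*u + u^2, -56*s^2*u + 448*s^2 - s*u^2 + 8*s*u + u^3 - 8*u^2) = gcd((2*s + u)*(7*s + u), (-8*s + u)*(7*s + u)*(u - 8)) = 7*s + u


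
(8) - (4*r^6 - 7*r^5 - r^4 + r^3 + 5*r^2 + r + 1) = -4*r^6 + 7*r^5 + r^4 - r^3 - 5*r^2 - r + 7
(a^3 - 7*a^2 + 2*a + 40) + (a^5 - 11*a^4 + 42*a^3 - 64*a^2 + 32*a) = a^5 - 11*a^4 + 43*a^3 - 71*a^2 + 34*a + 40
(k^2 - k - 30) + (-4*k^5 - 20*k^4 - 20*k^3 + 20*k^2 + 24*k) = -4*k^5 - 20*k^4 - 20*k^3 + 21*k^2 + 23*k - 30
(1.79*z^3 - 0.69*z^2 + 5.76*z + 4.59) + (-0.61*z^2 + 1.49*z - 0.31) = 1.79*z^3 - 1.3*z^2 + 7.25*z + 4.28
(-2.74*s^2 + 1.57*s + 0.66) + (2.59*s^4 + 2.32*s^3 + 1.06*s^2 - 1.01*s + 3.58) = 2.59*s^4 + 2.32*s^3 - 1.68*s^2 + 0.56*s + 4.24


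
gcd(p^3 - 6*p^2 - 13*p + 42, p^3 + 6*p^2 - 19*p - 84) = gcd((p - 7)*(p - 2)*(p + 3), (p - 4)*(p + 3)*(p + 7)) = p + 3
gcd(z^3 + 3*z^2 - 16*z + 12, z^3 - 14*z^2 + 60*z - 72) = z - 2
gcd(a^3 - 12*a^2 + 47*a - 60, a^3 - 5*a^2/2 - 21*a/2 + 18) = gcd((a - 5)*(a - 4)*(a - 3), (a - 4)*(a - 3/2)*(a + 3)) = a - 4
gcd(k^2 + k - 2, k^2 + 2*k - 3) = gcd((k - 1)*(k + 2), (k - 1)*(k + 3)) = k - 1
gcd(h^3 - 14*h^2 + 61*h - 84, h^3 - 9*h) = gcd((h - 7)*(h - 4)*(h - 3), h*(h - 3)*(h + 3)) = h - 3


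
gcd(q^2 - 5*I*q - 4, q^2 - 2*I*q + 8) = q - 4*I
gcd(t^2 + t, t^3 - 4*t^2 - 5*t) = t^2 + t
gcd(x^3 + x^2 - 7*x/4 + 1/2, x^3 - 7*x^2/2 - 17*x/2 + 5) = x^2 + 3*x/2 - 1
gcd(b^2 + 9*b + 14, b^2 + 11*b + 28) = b + 7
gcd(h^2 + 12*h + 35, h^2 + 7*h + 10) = h + 5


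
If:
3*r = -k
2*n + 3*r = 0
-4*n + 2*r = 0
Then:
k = 0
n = 0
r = 0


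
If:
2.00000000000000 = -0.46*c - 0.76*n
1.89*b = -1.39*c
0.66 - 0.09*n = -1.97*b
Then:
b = -0.47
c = 0.64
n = -3.02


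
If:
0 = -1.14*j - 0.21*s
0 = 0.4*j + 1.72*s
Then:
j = 0.00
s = 0.00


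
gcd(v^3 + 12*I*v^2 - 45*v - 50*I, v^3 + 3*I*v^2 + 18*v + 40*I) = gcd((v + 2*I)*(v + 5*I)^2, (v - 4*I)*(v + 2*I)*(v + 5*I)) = v^2 + 7*I*v - 10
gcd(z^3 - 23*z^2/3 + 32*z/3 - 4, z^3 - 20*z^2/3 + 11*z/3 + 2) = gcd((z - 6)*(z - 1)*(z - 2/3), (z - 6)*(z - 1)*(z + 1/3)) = z^2 - 7*z + 6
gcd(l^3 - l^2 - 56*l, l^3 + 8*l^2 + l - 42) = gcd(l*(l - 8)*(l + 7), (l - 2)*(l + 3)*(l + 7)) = l + 7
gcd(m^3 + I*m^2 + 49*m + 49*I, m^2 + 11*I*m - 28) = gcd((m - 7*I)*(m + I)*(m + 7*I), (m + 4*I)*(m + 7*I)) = m + 7*I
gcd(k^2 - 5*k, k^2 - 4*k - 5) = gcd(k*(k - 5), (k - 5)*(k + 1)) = k - 5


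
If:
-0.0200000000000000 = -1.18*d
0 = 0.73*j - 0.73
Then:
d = 0.02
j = 1.00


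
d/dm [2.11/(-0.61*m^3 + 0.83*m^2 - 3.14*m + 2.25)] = (3.8613*m^2 - 3.5026*m + 6.6254)/(0.61*m^3 - 0.83*m^2 + 3.14*m - 2.25)^2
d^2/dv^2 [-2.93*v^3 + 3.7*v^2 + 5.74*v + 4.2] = 7.4 - 17.58*v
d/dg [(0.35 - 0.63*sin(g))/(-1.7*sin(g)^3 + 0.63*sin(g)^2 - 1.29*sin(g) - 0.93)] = (-2.142*sin(g)^3 + 2.1819*sin(g)^2 - 0.441*sin(g) + 1.0374)*cos(g)/(2.89*sin(g)^6 - 2.142*sin(g)^5 + 4.7829*sin(g)^4 + 1.5366*sin(g)^3 + 0.4923*sin(g)^2 + 2.3994*sin(g) + 0.8649)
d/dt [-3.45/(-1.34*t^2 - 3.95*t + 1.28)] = (-9.246*t - 13.6275)/(1.34*t^2 + 3.95*t - 1.28)^2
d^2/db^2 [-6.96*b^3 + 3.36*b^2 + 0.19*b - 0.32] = 6.72 - 41.76*b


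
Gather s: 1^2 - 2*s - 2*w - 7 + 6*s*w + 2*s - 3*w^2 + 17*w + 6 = 6*s*w - 3*w^2 + 15*w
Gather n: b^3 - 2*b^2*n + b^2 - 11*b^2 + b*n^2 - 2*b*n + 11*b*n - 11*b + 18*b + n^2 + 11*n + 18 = b^3 - 10*b^2 + 7*b + n^2*(b + 1) + n*(-2*b^2 + 9*b + 11) + 18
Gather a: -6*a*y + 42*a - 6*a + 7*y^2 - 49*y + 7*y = a*(36 - 6*y) + 7*y^2 - 42*y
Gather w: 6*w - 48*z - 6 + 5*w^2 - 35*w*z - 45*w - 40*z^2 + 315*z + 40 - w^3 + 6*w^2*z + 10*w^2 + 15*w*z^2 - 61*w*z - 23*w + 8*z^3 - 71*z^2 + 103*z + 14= -w^3 + w^2*(6*z + 15) + w*(15*z^2 - 96*z - 62) + 8*z^3 - 111*z^2 + 370*z + 48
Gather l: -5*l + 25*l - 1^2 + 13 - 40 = 20*l - 28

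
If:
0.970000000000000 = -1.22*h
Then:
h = -0.80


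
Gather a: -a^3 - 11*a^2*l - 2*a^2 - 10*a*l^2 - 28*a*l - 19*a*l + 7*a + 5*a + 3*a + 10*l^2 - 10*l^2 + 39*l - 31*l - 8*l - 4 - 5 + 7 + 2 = -a^3 + a^2*(-11*l - 2) + a*(-10*l^2 - 47*l + 15)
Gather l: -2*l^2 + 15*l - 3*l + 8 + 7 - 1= -2*l^2 + 12*l + 14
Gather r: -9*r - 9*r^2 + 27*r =-9*r^2 + 18*r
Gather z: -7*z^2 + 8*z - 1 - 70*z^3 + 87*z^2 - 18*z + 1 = -70*z^3 + 80*z^2 - 10*z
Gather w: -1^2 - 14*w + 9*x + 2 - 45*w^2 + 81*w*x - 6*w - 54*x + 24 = -45*w^2 + w*(81*x - 20) - 45*x + 25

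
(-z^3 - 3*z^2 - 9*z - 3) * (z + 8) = -z^4 - 11*z^3 - 33*z^2 - 75*z - 24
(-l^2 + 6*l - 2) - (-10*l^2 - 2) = 9*l^2 + 6*l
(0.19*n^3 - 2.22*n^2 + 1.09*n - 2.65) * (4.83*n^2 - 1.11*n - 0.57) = 0.9177*n^5 - 10.9335*n^4 + 7.6206*n^3 - 12.744*n^2 + 2.3202*n + 1.5105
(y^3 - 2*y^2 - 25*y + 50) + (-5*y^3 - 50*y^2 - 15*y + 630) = -4*y^3 - 52*y^2 - 40*y + 680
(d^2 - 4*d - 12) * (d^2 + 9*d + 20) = d^4 + 5*d^3 - 28*d^2 - 188*d - 240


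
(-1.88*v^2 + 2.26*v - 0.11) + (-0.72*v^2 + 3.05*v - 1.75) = -2.6*v^2 + 5.31*v - 1.86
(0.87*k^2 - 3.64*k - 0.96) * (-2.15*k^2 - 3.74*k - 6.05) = -1.8705*k^4 + 4.5722*k^3 + 10.4141*k^2 + 25.6124*k + 5.808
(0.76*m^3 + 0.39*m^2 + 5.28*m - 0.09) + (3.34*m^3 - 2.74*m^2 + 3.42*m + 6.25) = 4.1*m^3 - 2.35*m^2 + 8.7*m + 6.16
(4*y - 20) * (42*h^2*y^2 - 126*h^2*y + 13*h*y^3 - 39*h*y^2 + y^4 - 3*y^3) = 168*h^2*y^3 - 1344*h^2*y^2 + 2520*h^2*y + 52*h*y^4 - 416*h*y^3 + 780*h*y^2 + 4*y^5 - 32*y^4 + 60*y^3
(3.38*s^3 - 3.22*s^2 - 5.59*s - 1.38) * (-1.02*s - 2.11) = -3.4476*s^4 - 3.8474*s^3 + 12.496*s^2 + 13.2025*s + 2.9118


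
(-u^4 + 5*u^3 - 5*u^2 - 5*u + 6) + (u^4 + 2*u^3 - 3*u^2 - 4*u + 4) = 7*u^3 - 8*u^2 - 9*u + 10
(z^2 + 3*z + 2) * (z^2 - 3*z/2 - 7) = z^4 + 3*z^3/2 - 19*z^2/2 - 24*z - 14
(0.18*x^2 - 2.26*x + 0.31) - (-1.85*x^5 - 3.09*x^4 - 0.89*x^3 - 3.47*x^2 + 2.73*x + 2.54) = 1.85*x^5 + 3.09*x^4 + 0.89*x^3 + 3.65*x^2 - 4.99*x - 2.23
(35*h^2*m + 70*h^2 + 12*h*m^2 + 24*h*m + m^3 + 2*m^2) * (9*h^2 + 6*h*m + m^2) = 315*h^4*m + 630*h^4 + 318*h^3*m^2 + 636*h^3*m + 116*h^2*m^3 + 232*h^2*m^2 + 18*h*m^4 + 36*h*m^3 + m^5 + 2*m^4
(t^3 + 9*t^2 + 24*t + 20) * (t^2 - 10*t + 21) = t^5 - t^4 - 45*t^3 - 31*t^2 + 304*t + 420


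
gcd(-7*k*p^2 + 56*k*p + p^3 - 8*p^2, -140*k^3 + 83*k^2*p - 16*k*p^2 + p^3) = -7*k + p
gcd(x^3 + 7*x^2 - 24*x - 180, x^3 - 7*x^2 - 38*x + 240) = x^2 + x - 30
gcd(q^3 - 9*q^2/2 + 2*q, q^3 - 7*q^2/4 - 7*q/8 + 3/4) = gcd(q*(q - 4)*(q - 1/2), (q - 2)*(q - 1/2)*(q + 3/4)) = q - 1/2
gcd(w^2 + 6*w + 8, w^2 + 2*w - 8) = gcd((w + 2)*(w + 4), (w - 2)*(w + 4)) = w + 4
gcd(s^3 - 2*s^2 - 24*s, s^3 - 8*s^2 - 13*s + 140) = s + 4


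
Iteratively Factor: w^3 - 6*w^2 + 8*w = (w)*(w^2 - 6*w + 8) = w*(w - 4)*(w - 2)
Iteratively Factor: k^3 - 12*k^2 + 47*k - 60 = (k - 4)*(k^2 - 8*k + 15) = (k - 5)*(k - 4)*(k - 3)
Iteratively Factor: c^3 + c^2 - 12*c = (c - 3)*(c^2 + 4*c) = (c - 3)*(c + 4)*(c)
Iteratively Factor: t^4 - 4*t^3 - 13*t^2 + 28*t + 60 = (t - 5)*(t^3 + t^2 - 8*t - 12) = (t - 5)*(t + 2)*(t^2 - t - 6) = (t - 5)*(t + 2)^2*(t - 3)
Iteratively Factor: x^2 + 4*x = (x + 4)*(x)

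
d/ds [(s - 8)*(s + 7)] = 2*s - 1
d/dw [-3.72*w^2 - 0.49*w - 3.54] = -7.44*w - 0.49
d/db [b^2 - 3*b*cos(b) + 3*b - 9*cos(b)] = 3*b*sin(b) + 2*b + 9*sin(b) - 3*cos(b) + 3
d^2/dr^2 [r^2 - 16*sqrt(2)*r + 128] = 2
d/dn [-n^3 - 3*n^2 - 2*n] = -3*n^2 - 6*n - 2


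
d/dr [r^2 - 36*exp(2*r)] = 2*r - 72*exp(2*r)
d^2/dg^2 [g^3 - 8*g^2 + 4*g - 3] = 6*g - 16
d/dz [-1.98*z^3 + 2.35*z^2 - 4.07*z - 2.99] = -5.94*z^2 + 4.7*z - 4.07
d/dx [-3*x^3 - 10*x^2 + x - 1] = -9*x^2 - 20*x + 1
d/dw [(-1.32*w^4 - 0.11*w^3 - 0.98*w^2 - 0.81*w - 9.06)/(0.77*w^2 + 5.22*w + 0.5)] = (-2.0328*w^5 - 20.7559*w^4 - 3.7884*w^3 - 4.6569*w^2 + 12.9724*w + 46.8882)/(0.5929*w^4 + 8.0388*w^3 + 28.0184*w^2 + 5.22*w + 0.25)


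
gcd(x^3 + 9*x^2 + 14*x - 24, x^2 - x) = x - 1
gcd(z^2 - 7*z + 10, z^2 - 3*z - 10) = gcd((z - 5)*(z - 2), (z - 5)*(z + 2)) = z - 5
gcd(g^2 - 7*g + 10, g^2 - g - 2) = g - 2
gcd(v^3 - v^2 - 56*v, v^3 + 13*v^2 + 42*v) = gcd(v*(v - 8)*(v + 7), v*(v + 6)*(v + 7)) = v^2 + 7*v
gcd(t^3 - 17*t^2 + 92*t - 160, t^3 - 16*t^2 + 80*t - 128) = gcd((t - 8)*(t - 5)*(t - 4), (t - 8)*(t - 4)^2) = t^2 - 12*t + 32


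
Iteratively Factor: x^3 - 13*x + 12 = (x - 3)*(x^2 + 3*x - 4) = (x - 3)*(x - 1)*(x + 4)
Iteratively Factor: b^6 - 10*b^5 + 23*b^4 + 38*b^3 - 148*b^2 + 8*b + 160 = (b + 1)*(b^5 - 11*b^4 + 34*b^3 + 4*b^2 - 152*b + 160) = (b - 5)*(b + 1)*(b^4 - 6*b^3 + 4*b^2 + 24*b - 32) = (b - 5)*(b - 2)*(b + 1)*(b^3 - 4*b^2 - 4*b + 16) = (b - 5)*(b - 2)^2*(b + 1)*(b^2 - 2*b - 8) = (b - 5)*(b - 2)^2*(b + 1)*(b + 2)*(b - 4)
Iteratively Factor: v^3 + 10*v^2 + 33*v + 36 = (v + 3)*(v^2 + 7*v + 12) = (v + 3)*(v + 4)*(v + 3)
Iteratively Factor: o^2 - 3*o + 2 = (o - 2)*(o - 1)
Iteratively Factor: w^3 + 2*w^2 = (w + 2)*(w^2) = w*(w + 2)*(w)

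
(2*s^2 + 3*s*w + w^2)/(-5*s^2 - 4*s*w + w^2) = (-2*s - w)/(5*s - w)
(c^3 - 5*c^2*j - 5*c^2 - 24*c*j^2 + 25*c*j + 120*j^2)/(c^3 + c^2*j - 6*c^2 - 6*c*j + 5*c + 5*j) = (c^2 - 5*c*j - 24*j^2)/(c^2 + c*j - c - j)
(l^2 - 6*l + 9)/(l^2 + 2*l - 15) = (l - 3)/(l + 5)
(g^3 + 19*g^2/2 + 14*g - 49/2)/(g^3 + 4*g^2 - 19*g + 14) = (g + 7/2)/(g - 2)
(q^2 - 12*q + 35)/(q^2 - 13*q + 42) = (q - 5)/(q - 6)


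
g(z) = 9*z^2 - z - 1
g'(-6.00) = -109.00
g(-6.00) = 329.00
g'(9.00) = 161.00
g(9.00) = 719.00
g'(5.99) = 106.82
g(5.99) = 315.93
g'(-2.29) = -42.22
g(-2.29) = 48.49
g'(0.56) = 9.08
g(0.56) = 1.26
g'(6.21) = 110.78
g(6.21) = 339.87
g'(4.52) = 80.36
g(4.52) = 178.35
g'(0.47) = 7.46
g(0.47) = 0.52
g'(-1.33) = -24.94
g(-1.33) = 16.25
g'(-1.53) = -28.54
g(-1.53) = 21.60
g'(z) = 18*z - 1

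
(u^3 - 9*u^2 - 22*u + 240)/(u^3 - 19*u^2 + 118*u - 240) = (u + 5)/(u - 5)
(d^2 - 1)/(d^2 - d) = (d + 1)/d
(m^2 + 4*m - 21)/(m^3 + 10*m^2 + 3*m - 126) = 1/(m + 6)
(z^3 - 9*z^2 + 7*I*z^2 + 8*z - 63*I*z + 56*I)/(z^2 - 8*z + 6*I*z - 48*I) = (z^2 + z*(-1 + 7*I) - 7*I)/(z + 6*I)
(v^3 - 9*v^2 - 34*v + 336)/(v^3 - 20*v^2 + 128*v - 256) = (v^2 - v - 42)/(v^2 - 12*v + 32)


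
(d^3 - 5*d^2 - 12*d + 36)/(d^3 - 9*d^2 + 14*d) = (d^2 - 3*d - 18)/(d*(d - 7))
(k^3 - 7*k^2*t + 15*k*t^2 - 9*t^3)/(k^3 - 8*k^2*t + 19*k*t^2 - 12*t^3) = (-k + 3*t)/(-k + 4*t)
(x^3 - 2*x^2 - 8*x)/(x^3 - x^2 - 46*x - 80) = x*(x - 4)/(x^2 - 3*x - 40)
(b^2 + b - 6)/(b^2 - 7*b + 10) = (b + 3)/(b - 5)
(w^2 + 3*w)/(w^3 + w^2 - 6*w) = 1/(w - 2)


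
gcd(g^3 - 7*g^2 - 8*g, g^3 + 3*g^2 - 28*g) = g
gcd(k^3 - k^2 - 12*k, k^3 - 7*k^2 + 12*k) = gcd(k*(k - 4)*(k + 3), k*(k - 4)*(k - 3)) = k^2 - 4*k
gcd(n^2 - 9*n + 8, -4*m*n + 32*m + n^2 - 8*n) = n - 8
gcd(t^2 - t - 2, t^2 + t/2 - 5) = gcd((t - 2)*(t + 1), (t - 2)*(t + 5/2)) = t - 2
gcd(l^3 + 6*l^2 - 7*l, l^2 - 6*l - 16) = 1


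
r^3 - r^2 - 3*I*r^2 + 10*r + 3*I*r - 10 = (r - 1)*(r - 5*I)*(r + 2*I)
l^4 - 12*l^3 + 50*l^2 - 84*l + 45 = (l - 5)*(l - 3)^2*(l - 1)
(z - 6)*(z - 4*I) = z^2 - 6*z - 4*I*z + 24*I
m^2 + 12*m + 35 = (m + 5)*(m + 7)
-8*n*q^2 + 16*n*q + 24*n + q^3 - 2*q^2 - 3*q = (-8*n + q)*(q - 3)*(q + 1)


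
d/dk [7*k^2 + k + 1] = 14*k + 1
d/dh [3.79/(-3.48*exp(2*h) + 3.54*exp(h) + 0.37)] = (26.3784*exp(h) - 13.4166)*exp(h)/(-3.48*exp(2*h) + 3.54*exp(h) + 0.37)^2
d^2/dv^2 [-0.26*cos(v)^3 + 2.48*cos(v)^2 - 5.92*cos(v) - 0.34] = 6.115*cos(v) - 4.96*cos(2*v) + 0.585*cos(3*v)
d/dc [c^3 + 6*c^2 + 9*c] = 3*c^2 + 12*c + 9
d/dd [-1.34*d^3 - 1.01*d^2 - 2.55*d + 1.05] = -4.02*d^2 - 2.02*d - 2.55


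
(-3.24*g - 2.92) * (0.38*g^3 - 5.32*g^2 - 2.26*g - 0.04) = -1.2312*g^4 + 16.1272*g^3 + 22.8568*g^2 + 6.7288*g + 0.1168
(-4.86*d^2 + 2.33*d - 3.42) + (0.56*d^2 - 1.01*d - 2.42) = -4.3*d^2 + 1.32*d - 5.84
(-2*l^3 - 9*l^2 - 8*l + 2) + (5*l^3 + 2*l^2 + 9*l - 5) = 3*l^3 - 7*l^2 + l - 3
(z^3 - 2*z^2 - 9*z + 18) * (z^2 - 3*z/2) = z^5 - 7*z^4/2 - 6*z^3 + 63*z^2/2 - 27*z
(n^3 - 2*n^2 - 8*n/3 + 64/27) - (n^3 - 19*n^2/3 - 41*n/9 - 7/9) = 13*n^2/3 + 17*n/9 + 85/27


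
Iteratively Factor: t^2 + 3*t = (t + 3)*(t)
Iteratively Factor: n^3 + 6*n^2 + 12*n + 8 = (n + 2)*(n^2 + 4*n + 4) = (n + 2)^2*(n + 2)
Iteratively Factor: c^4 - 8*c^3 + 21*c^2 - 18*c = (c - 3)*(c^3 - 5*c^2 + 6*c) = (c - 3)^2*(c^2 - 2*c) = c*(c - 3)^2*(c - 2)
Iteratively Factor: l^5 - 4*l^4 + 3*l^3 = (l)*(l^4 - 4*l^3 + 3*l^2) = l*(l - 3)*(l^3 - l^2) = l^2*(l - 3)*(l^2 - l) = l^2*(l - 3)*(l - 1)*(l)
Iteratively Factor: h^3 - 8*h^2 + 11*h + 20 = (h - 4)*(h^2 - 4*h - 5) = (h - 4)*(h + 1)*(h - 5)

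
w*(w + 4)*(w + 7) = w^3 + 11*w^2 + 28*w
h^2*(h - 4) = h^3 - 4*h^2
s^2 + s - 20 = (s - 4)*(s + 5)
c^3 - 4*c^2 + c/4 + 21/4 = (c - 7/2)*(c - 3/2)*(c + 1)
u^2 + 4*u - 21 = (u - 3)*(u + 7)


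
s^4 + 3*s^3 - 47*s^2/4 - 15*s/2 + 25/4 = (s - 5/2)*(s - 1/2)*(s + 1)*(s + 5)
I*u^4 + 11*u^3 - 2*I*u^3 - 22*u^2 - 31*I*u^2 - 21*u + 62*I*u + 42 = (u - 2)*(u - 7*I)*(u - 3*I)*(I*u + 1)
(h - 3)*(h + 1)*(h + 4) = h^3 + 2*h^2 - 11*h - 12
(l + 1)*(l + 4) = l^2 + 5*l + 4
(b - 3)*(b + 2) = b^2 - b - 6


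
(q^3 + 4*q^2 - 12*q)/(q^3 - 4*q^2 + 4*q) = (q + 6)/(q - 2)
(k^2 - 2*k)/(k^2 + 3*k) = (k - 2)/(k + 3)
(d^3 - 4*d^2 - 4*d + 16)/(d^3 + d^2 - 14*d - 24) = (d - 2)/(d + 3)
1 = 1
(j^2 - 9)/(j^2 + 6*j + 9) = (j - 3)/(j + 3)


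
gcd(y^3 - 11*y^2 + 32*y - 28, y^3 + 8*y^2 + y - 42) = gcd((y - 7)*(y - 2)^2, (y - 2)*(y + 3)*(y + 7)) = y - 2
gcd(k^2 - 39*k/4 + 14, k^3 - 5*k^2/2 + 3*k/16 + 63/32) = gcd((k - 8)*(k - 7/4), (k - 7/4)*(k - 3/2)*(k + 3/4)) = k - 7/4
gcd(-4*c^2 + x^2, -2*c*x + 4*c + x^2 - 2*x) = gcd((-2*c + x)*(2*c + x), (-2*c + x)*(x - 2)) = -2*c + x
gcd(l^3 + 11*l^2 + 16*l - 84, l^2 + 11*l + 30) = l + 6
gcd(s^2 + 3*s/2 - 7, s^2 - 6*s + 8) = s - 2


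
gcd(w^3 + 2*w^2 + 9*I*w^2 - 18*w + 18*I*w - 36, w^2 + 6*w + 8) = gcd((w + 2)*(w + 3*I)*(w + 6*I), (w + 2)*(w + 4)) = w + 2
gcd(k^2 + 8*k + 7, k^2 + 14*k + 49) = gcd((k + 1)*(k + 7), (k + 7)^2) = k + 7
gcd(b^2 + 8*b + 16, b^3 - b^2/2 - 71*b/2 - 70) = b + 4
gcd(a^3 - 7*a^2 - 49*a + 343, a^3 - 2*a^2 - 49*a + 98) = a^2 - 49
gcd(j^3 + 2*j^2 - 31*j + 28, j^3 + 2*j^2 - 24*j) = j - 4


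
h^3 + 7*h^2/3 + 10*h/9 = h*(h + 2/3)*(h + 5/3)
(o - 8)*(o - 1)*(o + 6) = o^3 - 3*o^2 - 46*o + 48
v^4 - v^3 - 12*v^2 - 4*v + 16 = (v - 4)*(v - 1)*(v + 2)^2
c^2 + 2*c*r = c*(c + 2*r)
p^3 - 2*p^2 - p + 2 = (p - 2)*(p - 1)*(p + 1)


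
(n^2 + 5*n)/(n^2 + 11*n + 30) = n/(n + 6)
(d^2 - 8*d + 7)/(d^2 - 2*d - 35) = (d - 1)/(d + 5)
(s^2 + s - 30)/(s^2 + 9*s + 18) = (s - 5)/(s + 3)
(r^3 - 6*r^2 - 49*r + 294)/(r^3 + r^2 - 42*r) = (r - 7)/r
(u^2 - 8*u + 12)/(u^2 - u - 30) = (u - 2)/(u + 5)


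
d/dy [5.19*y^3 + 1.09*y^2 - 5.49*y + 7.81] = 15.57*y^2 + 2.18*y - 5.49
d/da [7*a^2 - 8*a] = 14*a - 8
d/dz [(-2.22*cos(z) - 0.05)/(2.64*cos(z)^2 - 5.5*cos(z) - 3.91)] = (5.8608*sin(z)^2 - 0.263999999999999*cos(z) - 14.266)*sin(z)/(-2.64*cos(z)^2 + 5.5*cos(z) + 3.91)^2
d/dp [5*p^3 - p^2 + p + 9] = 15*p^2 - 2*p + 1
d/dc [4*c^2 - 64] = 8*c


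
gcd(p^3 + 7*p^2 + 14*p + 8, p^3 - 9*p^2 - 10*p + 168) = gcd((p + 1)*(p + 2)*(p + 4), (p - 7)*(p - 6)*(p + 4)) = p + 4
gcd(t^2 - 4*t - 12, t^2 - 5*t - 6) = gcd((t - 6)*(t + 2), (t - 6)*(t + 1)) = t - 6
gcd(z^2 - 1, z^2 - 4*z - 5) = z + 1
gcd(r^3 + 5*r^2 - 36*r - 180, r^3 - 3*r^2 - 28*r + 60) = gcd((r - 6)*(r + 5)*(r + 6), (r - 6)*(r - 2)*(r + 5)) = r^2 - r - 30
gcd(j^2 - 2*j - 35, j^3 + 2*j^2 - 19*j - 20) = j + 5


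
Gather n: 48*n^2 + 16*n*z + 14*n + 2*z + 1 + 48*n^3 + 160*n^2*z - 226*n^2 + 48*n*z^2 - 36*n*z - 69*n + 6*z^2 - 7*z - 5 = 48*n^3 + n^2*(160*z - 178) + n*(48*z^2 - 20*z - 55) + 6*z^2 - 5*z - 4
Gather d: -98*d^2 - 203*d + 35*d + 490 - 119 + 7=-98*d^2 - 168*d + 378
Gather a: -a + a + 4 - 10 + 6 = 0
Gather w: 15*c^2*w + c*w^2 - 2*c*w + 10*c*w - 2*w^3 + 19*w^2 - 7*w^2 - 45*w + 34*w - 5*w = -2*w^3 + w^2*(c + 12) + w*(15*c^2 + 8*c - 16)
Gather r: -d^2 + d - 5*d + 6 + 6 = -d^2 - 4*d + 12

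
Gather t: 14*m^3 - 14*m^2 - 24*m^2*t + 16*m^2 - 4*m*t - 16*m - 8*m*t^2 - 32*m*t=14*m^3 + 2*m^2 - 8*m*t^2 - 16*m + t*(-24*m^2 - 36*m)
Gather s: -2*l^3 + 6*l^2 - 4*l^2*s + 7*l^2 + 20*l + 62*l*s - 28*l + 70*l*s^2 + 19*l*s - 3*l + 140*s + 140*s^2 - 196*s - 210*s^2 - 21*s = -2*l^3 + 13*l^2 - 11*l + s^2*(70*l - 70) + s*(-4*l^2 + 81*l - 77)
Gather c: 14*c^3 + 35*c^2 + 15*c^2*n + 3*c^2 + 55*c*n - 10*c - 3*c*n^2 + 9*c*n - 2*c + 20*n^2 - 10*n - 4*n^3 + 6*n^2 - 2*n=14*c^3 + c^2*(15*n + 38) + c*(-3*n^2 + 64*n - 12) - 4*n^3 + 26*n^2 - 12*n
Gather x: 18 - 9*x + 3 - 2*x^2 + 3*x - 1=-2*x^2 - 6*x + 20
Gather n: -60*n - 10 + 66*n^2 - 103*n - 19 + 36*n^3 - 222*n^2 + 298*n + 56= 36*n^3 - 156*n^2 + 135*n + 27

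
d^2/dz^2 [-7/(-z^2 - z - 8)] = 14*(-z^2 - z + (2*z + 1)^2 - 8)/(z^2 + z + 8)^3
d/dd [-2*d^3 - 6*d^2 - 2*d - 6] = -6*d^2 - 12*d - 2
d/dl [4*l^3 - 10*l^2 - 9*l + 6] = 12*l^2 - 20*l - 9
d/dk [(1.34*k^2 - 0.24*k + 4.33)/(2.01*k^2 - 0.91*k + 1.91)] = (-0.737*k^2 - 12.2878*k + 3.4819)/(4.0401*k^4 - 3.6582*k^3 + 8.5063*k^2 - 3.4762*k + 3.6481)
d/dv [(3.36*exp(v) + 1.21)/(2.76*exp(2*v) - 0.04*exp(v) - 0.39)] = (-(3.36*exp(v) + 1.21)*(5.52*exp(v) - 0.04) + 9.2736*exp(2*v) - 0.1344*exp(v) - 1.3104)*exp(v)/(-2.76*exp(2*v) + 0.04*exp(v) + 0.39)^2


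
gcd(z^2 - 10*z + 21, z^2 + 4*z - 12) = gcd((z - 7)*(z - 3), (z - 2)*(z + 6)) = 1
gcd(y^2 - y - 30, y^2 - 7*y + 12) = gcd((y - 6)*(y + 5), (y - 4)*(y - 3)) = 1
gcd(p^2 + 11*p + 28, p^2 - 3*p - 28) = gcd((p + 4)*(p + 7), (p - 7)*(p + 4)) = p + 4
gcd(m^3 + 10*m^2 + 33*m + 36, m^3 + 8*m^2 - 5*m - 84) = m + 4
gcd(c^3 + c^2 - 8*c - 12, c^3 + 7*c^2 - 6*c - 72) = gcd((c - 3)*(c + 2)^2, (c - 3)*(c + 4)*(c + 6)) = c - 3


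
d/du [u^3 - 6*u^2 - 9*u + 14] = 3*u^2 - 12*u - 9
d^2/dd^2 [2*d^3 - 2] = 12*d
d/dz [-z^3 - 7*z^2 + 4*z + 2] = -3*z^2 - 14*z + 4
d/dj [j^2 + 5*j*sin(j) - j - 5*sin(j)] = 5*j*cos(j) + 2*j - 5*sqrt(2)*cos(j + pi/4) - 1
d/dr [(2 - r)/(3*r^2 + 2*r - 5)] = (3*r^2 - 12*r + 1)/(9*r^4 + 12*r^3 - 26*r^2 - 20*r + 25)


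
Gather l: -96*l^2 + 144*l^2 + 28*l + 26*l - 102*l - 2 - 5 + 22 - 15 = 48*l^2 - 48*l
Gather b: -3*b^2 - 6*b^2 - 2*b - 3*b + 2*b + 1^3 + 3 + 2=-9*b^2 - 3*b + 6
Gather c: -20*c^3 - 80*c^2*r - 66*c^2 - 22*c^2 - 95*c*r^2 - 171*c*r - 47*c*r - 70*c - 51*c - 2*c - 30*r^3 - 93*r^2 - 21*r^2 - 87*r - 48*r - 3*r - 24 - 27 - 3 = -20*c^3 + c^2*(-80*r - 88) + c*(-95*r^2 - 218*r - 123) - 30*r^3 - 114*r^2 - 138*r - 54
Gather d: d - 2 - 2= d - 4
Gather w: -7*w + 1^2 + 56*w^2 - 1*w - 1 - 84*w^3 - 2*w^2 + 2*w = -84*w^3 + 54*w^2 - 6*w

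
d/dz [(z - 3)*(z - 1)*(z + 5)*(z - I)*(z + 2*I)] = 5*z^4 + 4*z^3*(1 + I) + 3*z^2*(-15 + I) + 34*z*(1 - I) - 34 + 15*I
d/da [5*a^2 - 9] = 10*a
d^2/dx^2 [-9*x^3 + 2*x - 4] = -54*x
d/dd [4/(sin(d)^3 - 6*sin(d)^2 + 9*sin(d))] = 12*(1 - sin(d))*cos(d)/((sin(d) - 3)^3*sin(d)^2)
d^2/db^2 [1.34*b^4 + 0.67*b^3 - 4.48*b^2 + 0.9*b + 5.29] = 16.08*b^2 + 4.02*b - 8.96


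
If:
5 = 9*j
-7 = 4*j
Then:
No Solution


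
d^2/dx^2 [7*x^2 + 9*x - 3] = 14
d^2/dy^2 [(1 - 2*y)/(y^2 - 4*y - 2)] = 2*(4*(y - 2)^2*(2*y - 1) + 3*(2*y - 3)*(-y^2 + 4*y + 2))/(-y^2 + 4*y + 2)^3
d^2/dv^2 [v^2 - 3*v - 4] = 2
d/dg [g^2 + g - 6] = 2*g + 1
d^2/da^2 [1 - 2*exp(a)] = -2*exp(a)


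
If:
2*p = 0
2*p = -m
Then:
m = 0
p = 0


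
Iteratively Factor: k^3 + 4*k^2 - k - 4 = (k - 1)*(k^2 + 5*k + 4) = (k - 1)*(k + 4)*(k + 1)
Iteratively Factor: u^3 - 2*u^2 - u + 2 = (u + 1)*(u^2 - 3*u + 2) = (u - 1)*(u + 1)*(u - 2)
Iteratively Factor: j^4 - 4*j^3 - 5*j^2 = (j)*(j^3 - 4*j^2 - 5*j) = j*(j - 5)*(j^2 + j) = j*(j - 5)*(j + 1)*(j)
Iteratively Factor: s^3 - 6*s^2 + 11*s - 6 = (s - 3)*(s^2 - 3*s + 2) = (s - 3)*(s - 2)*(s - 1)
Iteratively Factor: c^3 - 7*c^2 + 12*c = (c - 3)*(c^2 - 4*c) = c*(c - 3)*(c - 4)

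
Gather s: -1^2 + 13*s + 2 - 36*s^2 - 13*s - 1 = -36*s^2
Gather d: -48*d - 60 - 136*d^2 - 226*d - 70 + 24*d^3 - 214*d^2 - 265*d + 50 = 24*d^3 - 350*d^2 - 539*d - 80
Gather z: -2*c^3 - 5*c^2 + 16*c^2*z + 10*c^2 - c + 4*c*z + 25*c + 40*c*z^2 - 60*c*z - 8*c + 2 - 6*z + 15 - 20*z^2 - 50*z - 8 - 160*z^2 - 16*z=-2*c^3 + 5*c^2 + 16*c + z^2*(40*c - 180) + z*(16*c^2 - 56*c - 72) + 9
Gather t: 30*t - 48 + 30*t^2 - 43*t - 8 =30*t^2 - 13*t - 56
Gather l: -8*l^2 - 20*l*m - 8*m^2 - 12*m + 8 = -8*l^2 - 20*l*m - 8*m^2 - 12*m + 8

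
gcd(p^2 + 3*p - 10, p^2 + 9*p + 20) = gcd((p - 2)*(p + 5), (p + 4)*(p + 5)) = p + 5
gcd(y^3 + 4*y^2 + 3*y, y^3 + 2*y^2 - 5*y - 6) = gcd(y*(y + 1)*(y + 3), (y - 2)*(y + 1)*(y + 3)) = y^2 + 4*y + 3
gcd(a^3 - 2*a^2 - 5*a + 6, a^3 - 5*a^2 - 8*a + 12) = a^2 + a - 2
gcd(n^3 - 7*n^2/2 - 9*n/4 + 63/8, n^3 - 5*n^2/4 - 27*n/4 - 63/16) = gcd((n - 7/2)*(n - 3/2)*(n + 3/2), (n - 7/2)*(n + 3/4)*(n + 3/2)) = n^2 - 2*n - 21/4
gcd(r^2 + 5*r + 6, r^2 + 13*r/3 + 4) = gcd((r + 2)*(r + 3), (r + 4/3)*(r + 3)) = r + 3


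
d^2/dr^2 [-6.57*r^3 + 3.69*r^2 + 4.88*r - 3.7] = 7.38 - 39.42*r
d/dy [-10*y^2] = -20*y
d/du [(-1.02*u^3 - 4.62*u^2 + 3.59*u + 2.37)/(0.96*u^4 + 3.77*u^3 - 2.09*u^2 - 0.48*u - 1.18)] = (0.9792*u^6 + 8.8704*u^5 + 9.21*u^4 - 35.1902*u^3 - 13.4732*u^2 + 20.8098*u - 3.0986)/(0.9216*u^8 + 7.2384*u^7 + 10.2001*u^6 - 16.6802*u^5 - 1.5167*u^4 - 6.8908*u^3 + 5.1628*u^2 + 1.1328*u + 1.3924)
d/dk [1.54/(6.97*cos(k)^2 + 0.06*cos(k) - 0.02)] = (21.4676*cos(k) + 0.0924)*sin(k)/(6.97*cos(k)^2 + 0.06*cos(k) - 0.02)^2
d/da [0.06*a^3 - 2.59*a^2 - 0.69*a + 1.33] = 0.18*a^2 - 5.18*a - 0.69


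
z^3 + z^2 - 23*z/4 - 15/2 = (z - 5/2)*(z + 3/2)*(z + 2)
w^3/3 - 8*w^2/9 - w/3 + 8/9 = (w/3 + 1/3)*(w - 8/3)*(w - 1)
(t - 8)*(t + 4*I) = t^2 - 8*t + 4*I*t - 32*I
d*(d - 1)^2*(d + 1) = d^4 - d^3 - d^2 + d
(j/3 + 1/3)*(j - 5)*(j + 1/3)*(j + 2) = j^4/3 - 5*j^3/9 - 41*j^2/9 - 43*j/9 - 10/9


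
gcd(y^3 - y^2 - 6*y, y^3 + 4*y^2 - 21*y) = y^2 - 3*y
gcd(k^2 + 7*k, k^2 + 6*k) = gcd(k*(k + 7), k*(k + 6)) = k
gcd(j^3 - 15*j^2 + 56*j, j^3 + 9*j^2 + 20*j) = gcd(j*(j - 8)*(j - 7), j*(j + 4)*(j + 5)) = j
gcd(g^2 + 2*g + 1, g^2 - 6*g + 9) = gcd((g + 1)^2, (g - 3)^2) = 1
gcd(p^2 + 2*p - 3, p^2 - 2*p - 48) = 1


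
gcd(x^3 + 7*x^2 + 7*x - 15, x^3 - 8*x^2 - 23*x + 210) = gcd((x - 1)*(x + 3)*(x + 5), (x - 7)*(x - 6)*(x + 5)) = x + 5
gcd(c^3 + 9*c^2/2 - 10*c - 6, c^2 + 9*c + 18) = c + 6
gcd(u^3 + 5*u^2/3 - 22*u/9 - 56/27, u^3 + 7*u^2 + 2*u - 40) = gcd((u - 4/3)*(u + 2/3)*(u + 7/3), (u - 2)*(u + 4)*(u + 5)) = 1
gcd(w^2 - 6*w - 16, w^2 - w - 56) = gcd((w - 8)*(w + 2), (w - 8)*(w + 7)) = w - 8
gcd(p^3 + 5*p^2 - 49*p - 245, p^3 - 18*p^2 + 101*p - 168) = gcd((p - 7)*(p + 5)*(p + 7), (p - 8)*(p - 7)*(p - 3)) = p - 7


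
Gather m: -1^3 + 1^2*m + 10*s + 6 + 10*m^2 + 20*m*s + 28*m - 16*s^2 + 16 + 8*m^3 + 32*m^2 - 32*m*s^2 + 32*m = 8*m^3 + 42*m^2 + m*(-32*s^2 + 20*s + 61) - 16*s^2 + 10*s + 21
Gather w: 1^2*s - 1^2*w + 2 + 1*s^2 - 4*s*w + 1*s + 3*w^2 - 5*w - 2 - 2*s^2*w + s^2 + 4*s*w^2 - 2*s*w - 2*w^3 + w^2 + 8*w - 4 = 2*s^2 + 2*s - 2*w^3 + w^2*(4*s + 4) + w*(-2*s^2 - 6*s + 2) - 4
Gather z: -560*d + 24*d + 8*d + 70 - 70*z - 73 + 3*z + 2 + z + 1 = -528*d - 66*z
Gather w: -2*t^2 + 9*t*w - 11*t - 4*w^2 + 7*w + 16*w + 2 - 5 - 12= -2*t^2 - 11*t - 4*w^2 + w*(9*t + 23) - 15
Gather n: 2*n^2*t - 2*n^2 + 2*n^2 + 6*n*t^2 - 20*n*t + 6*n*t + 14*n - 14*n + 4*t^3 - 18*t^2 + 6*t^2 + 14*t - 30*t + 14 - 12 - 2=2*n^2*t + n*(6*t^2 - 14*t) + 4*t^3 - 12*t^2 - 16*t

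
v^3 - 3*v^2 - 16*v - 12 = (v - 6)*(v + 1)*(v + 2)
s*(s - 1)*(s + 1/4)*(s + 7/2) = s^4 + 11*s^3/4 - 23*s^2/8 - 7*s/8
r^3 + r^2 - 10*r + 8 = (r - 2)*(r - 1)*(r + 4)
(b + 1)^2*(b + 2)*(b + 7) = b^4 + 11*b^3 + 33*b^2 + 37*b + 14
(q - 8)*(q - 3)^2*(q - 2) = q^4 - 16*q^3 + 85*q^2 - 186*q + 144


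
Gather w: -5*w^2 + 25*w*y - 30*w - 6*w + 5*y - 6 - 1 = -5*w^2 + w*(25*y - 36) + 5*y - 7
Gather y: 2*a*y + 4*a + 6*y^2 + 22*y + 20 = 4*a + 6*y^2 + y*(2*a + 22) + 20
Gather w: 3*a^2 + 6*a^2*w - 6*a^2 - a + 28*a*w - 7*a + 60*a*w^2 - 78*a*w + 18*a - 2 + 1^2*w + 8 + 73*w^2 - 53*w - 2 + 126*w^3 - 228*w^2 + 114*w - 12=-3*a^2 + 10*a + 126*w^3 + w^2*(60*a - 155) + w*(6*a^2 - 50*a + 62) - 8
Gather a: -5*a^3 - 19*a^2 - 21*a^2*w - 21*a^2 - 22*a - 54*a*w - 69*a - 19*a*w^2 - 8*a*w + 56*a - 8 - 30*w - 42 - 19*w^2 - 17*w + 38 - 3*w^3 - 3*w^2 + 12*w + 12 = -5*a^3 + a^2*(-21*w - 40) + a*(-19*w^2 - 62*w - 35) - 3*w^3 - 22*w^2 - 35*w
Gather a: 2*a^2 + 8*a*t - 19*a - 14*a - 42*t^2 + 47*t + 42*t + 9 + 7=2*a^2 + a*(8*t - 33) - 42*t^2 + 89*t + 16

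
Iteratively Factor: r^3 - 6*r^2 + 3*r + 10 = (r - 5)*(r^2 - r - 2) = (r - 5)*(r - 2)*(r + 1)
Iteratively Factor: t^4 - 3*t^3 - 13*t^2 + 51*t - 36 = (t - 1)*(t^3 - 2*t^2 - 15*t + 36) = (t - 3)*(t - 1)*(t^2 + t - 12) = (t - 3)*(t - 1)*(t + 4)*(t - 3)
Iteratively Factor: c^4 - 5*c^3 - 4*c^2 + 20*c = (c - 5)*(c^3 - 4*c) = c*(c - 5)*(c^2 - 4) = c*(c - 5)*(c + 2)*(c - 2)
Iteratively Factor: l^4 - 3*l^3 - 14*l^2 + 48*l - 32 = (l + 4)*(l^3 - 7*l^2 + 14*l - 8) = (l - 2)*(l + 4)*(l^2 - 5*l + 4) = (l - 4)*(l - 2)*(l + 4)*(l - 1)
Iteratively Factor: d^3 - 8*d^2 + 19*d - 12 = (d - 3)*(d^2 - 5*d + 4) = (d - 4)*(d - 3)*(d - 1)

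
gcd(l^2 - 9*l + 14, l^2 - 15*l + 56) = l - 7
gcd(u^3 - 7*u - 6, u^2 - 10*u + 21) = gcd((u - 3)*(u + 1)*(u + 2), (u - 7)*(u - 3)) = u - 3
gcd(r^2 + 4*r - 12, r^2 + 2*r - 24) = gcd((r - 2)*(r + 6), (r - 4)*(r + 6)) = r + 6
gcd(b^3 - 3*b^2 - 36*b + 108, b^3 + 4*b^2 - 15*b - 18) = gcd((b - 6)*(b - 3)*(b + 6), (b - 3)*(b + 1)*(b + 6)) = b^2 + 3*b - 18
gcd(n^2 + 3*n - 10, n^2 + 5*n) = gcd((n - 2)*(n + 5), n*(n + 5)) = n + 5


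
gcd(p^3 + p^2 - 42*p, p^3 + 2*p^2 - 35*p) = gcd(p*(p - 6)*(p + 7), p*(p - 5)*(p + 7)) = p^2 + 7*p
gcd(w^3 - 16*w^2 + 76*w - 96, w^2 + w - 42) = w - 6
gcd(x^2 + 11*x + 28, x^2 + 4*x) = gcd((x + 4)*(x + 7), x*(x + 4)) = x + 4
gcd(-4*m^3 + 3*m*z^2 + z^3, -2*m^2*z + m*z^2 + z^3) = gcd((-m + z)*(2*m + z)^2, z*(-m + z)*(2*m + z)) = -2*m^2 + m*z + z^2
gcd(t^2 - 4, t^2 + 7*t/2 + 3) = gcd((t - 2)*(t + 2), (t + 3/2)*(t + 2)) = t + 2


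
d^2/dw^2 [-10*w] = 0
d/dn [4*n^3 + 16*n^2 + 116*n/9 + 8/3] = 12*n^2 + 32*n + 116/9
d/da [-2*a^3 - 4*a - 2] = -6*a^2 - 4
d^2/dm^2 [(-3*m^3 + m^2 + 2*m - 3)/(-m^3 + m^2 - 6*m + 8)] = 2*(2*m^6 - 60*m^5 + 186*m^4 + 8*m^3 - 441*m^2 + 642*m - 76)/(m^9 - 3*m^8 + 21*m^7 - 61*m^6 + 174*m^5 - 420*m^4 + 696*m^3 - 1056*m^2 + 1152*m - 512)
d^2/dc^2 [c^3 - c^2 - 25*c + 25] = 6*c - 2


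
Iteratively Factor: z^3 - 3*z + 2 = (z + 2)*(z^2 - 2*z + 1) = (z - 1)*(z + 2)*(z - 1)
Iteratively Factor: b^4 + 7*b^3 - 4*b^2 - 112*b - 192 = (b + 4)*(b^3 + 3*b^2 - 16*b - 48) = (b + 3)*(b + 4)*(b^2 - 16) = (b + 3)*(b + 4)^2*(b - 4)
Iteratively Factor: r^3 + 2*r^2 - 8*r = (r + 4)*(r^2 - 2*r) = (r - 2)*(r + 4)*(r)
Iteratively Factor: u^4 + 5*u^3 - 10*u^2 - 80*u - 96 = (u + 3)*(u^3 + 2*u^2 - 16*u - 32) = (u + 2)*(u + 3)*(u^2 - 16) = (u - 4)*(u + 2)*(u + 3)*(u + 4)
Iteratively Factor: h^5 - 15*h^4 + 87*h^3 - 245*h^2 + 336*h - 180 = (h - 3)*(h^4 - 12*h^3 + 51*h^2 - 92*h + 60) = (h - 3)*(h - 2)*(h^3 - 10*h^2 + 31*h - 30) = (h - 3)*(h - 2)^2*(h^2 - 8*h + 15) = (h - 5)*(h - 3)*(h - 2)^2*(h - 3)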